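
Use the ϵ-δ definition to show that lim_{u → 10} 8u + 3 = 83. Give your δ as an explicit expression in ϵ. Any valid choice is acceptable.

δ = ϵ/8

Let ϵ > 0 be given. We need δ > 0 so that 0 < |u − 10| < δ implies |(8u + 3) − 83| < ϵ.
Since (8u + 3) − 83 = 8(u − 10), we have |(8u + 3) − 83| = 8|u − 10|.
So 8|u − 10| < ϵ exactly when |u − 10| < ϵ/8.
Take δ = ϵ/8. If 0 < |u − 10| < δ then |(8u + 3) − 83| = 8|u − 10| < 8·(ϵ/8) = ϵ.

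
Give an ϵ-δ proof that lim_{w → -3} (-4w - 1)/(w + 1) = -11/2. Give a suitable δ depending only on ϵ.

Suppose ϵ > 0. We want δ > 0 with 0 < |w + 3| < δ ⇒ |(-4w - 1)/(w + 1) + 11/2| < ϵ.
Combining over a common denominator, (-4w - 1)/(w + 1) + 11/2 = [(-4w - 1)·(-2) − 11·(w + 1)] / [(-2)·(w + 1)] = -3(w + 3) / ((-2)(w + 1)).
So |(-4w - 1)/(w + 1) + 11/2| = 3|w + 3| / (2·|w + 1|).
Restrict δ ≤ 1. Then |w + 3| < 1 gives |w + 1| = |(w + 3) + (-2)| ≥ 2 − 1 = 1.
Hence |(-4w - 1)/(w + 1) + 11/2| < 3|w + 3|/(2·1) = (3/2)|w + 3|, which is < ϵ once |w + 3| < (2/3)ϵ.
Take δ = min(1, (2/3)ϵ). Then 0 < |w + 3| < δ forces both bounds, so |(-4w - 1)/(w + 1) + 11/2| < ϵ.

δ = min(1, (2/3)ϵ)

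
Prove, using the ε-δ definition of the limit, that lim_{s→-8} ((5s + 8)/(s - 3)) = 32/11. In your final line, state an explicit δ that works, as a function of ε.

Let ε > 0 be given. We want δ > 0 with 0 < |s + 8| < δ ⇒ |(5s + 8)/(s - 3) − (32/11)| < ε.
Combining over a common denominator, (5s + 8)/(s - 3) − (32/11) = [(5s + 8)·(-11) − (-32)·(s - 3)] / [(-11)·(s - 3)] = -23(s + 8) / ((-11)(s - 3)).
So |(5s + 8)/(s - 3) − (32/11)| = 23|s + 8| / (11·|s − 3|).
Require δ ≤ 11/2, so |s − 3| ≥ |-11| − |s + 8| > 11 − 11/2 = 11/2.
Hence |(5s + 8)/(s - 3) − (32/11)| < 23|s + 8|/(11·(11/2)) = (46/121)|s + 8|, which is < ε once |s + 8| < (121/46)ε.
Take δ = min(11/2, (121/46)ε). Then 0 < |s + 8| < δ forces both bounds, so |(5s + 8)/(s - 3) − (32/11)| < ε.

δ = min(11/2, (121/46)ε)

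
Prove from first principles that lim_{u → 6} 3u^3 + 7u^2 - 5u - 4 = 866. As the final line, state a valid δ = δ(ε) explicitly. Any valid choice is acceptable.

Suppose ε > 0. We want δ > 0 such that 0 < |u − 6| < δ implies |(3u^3 + 7u^2 - 5u - 4) − 866| < ε.
(3u^3 + 7u^2 - 5u - 4) − 866 = 3u^3 + 7u^2 - 5u - 870 = (u − 6)(3u^2 + 25u + 145).
So |(3u^3 + 7u^2 - 5u - 4) − 866| = |u − 6|·|3u^2 + 25u + 145|.
Require δ ≤ 2. Then |u − 6| < 2 gives |u| < 8, and by the triangle inequality |3u^2 + 25u + 145| ≤ 3·8^2 + 25·8 + 145 = 537.
Hence |(3u^3 + 7u^2 - 5u - 4) − 866| ≤ 537|u − 6| < ε provided |u − 6| < ε/537.
Take δ = min(2, ε/537). Then 0 < |u − 6| < δ gives both |u − 6| < 2 and |u − 6| < ε/537, so |(3u^3 + 7u^2 - 5u - 4) − 866| < ε.

δ = min(2, ε/537)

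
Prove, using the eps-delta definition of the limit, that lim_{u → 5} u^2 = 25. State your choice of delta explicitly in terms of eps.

delta = min(2, eps/12)

Let eps > 0 be given. We seek delta > 0 with 0 < |u − 5| < delta ⇒ |u^2 − 25| < eps.
Factor: u^2 − 25 = (u − 5)(u + 5), so |u^2 − 25| = |u − 5|·|u + 5|.
Impose delta ≤ 2 so that |u| < 7; then |u + 5| ≤ 12.
Hence |u^2 − 25| ≤ 12|u − 5|, which is < eps once |u − 5| < eps/12.
Take delta = min(2, eps/12). If 0 < |u − 5| < delta then both bounds hold and |u^2 − 25| ≤ 12|u − 5| < 12·(eps/12) = eps.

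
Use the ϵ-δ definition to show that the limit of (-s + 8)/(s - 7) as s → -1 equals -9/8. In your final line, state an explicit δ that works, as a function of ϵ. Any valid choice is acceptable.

Suppose ϵ > 0. We want δ > 0 with 0 < |s + 1| < δ ⇒ |(-s + 8)/(s - 7) + 9/8| < ϵ.
Combining over a common denominator, (-s + 8)/(s - 7) + 9/8 = [(-s + 8)·(-8) − 9·(s - 7)] / [(-8)·(s - 7)] = -1(s + 1) / ((-8)(s - 7)).
So |(-s + 8)/(s - 7) + 9/8| = |s + 1| / (8·|s − 7|).
Restrict δ ≤ 4. Then |s + 1| < 4 gives |s − 7| = |(s + 1) + (-8)| ≥ 8 − 4 = 4.
Hence |(-s + 8)/(s - 7) + 9/8| < |s + 1|/(8·4) = (1/32)|s + 1|, which is < ϵ once |s + 1| < 32ϵ.
Take δ = min(4, 32ϵ). Then 0 < |s + 1| < δ forces both bounds, so |(-s + 8)/(s - 7) + 9/8| < ϵ.

δ = min(4, 32ϵ)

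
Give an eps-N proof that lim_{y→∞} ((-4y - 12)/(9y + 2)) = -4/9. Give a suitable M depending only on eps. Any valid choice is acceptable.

Fix eps > 0. We seek M > 0 such that y > M implies |(-4y - 12)/(9y + 2) + 4/9| < eps.
(-4y - 12)/(9y + 2) + 4/9 = (9(-4y - 12) − (-4)(9y + 2)) / (9(9y + 2)) = -100/(9(9y + 2)).
For y > 0 we have 9y + 2 > 9y, so |(-4y - 12)/(9y + 2) + 4/9| = 100/(9(9y + 2)) < 100/(9·9y) = (100/81)/y.
Thus |(-4y - 12)/(9y + 2) + 4/9| < eps whenever y > (100/81)/eps.
Take M = (100/81)/eps. If y > M then |(-4y - 12)/(9y + 2) + 4/9| < (100/81)/y < eps.

M = (100/81)/eps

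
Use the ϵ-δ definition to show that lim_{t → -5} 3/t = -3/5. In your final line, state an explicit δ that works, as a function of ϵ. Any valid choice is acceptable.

Let ϵ > 0 be given. We seek δ > 0 such that 0 < |t + 5| < δ implies |3/t + 3/5| < ϵ.
|3/t + 3/5| = 3·|-5 − t|/(5·|t|) = 3|t + 5|/(5|t|).
Restrict δ ≤ 5/2. Then |t + 5| < 5/2 gives |t| > 5/2, so 5|t| > 25/2.
Then |3/t + 3/5| < 3|t + 5|/(25/2), which is < ϵ when |t + 5| < (25/6)ϵ.
Take δ = min(5/2, (25/6)ϵ). Then 0 < |t + 5| < δ gives both |t + 5| < 5/2 and |t + 5| < (25/6)ϵ, so |3/t + 3/5| < ϵ.

δ = min(5/2, (25/6)ϵ)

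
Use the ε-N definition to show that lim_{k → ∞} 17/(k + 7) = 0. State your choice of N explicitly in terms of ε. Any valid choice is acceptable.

Let ε > 0 be given. For k ≥ 1, |17/(k + 7) − 0| = 17/(k + 7) ≤ 17/k.
We need 17/k < ε, i.e. k > 17/ε.
Take N = 17/ε. If k > N then |17/(k + 7)| ≤ 17/k < ε.

N = 17/ε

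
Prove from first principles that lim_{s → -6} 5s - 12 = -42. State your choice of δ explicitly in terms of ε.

Let ε > 0. We need δ > 0 so that 0 < |s + 6| < δ implies |(5s - 12) + 42| < ε.
|(5s - 12) + 42| = |5s + 30| = 5|s + 6|.
Thus it suffices that |s + 6| < ε/5.
Choosing δ = ε/5 gives |(5s - 12) + 42| = 5|s + 6| < ε whenever |s + 6| < δ.

δ = ε/5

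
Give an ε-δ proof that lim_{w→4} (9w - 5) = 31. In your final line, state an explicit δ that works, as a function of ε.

δ = ε/9

Suppose ε > 0. We need δ > 0 so that 0 < |w − 4| < δ implies |(9w - 5) − 31| < ε.
Since (9w - 5) − 31 = 9(w − 4), we have |(9w - 5) − 31| = 9|w − 4|.
So 9|w − 4| < ε exactly when |w − 4| < ε/9.
Take δ = ε/9. If 0 < |w − 4| < δ then |(9w - 5) − 31| = 9|w − 4| < 9·(ε/9) = ε.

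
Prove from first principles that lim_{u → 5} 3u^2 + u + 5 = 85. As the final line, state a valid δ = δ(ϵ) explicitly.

Let ϵ > 0. We want δ > 0 such that 0 < |u − 5| < δ implies |(3u^2 + u + 5) − 85| < ϵ.
(3u^2 + u + 5) − 85 = 3u^2 + u - 80 = (u − 5)(3u + 16).
So |(3u^2 + u + 5) − 85| = |u − 5|·|3u + 16|.
Assume first that |u − 5| < 1, so |u| < 6. Then |3u + 16| ≤ 3·6 + 16 = 34.
Hence |(3u^2 + u + 5) − 85| ≤ 34|u − 5| < ϵ provided |u − 5| < ϵ/34.
Take δ = min(1, ϵ/34). Then 0 < |u − 5| < δ gives both |u − 5| < 1 and |u − 5| < ϵ/34, so |(3u^2 + u + 5) − 85| < ϵ.

δ = min(1, ϵ/34)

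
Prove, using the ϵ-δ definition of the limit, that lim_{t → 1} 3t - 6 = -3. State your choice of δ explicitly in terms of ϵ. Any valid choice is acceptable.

Let ϵ > 0. We need δ > 0 so that 0 < |t − 1| < δ implies |(3t - 6) + 3| < ϵ.
|(3t - 6) + 3| = |3t - 3| = 3|t − 1|.
Thus it suffices that |t − 1| < ϵ/3.
Take δ = ϵ/3. If 0 < |t − 1| < δ then |(3t - 6) + 3| = 3|t − 1| < 3·(ϵ/3) = ϵ.

δ = ϵ/3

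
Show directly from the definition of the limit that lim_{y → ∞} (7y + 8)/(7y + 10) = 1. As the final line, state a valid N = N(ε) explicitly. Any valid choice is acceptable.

Fix ε > 0. We seek N > 0 such that y > N implies |(7y + 8)/(7y + 10) − 1| < ε.
(7y + 8)/(7y + 10) − 1 = (7(7y + 8) − 7(7y + 10)) / (7(7y + 10)) = -14/(7(7y + 10)).
For y > 0 we have 7y + 10 > 7y, so |(7y + 8)/(7y + 10) − 1| = 14/(7(7y + 10)) < 14/(7·7y) = (2/7)/y.
Thus |(7y + 8)/(7y + 10) − 1| < ε whenever y > (2/7)/ε.
Take N = (2/7)/ε. If y > N then |(7y + 8)/(7y + 10) − 1| < (2/7)/y < ε.

N = (2/7)/ε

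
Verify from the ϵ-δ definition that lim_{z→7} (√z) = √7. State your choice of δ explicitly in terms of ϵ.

δ = min(7, √7·ϵ)

Let ϵ > 0. We want δ > 0 such that 0 < |z − 7| < δ implies |√z − √7| < ϵ.
Rationalise: √z − √7 = (z − 7)/(√z + √7), so |√z − √7| = |z − 7|/(√z + √7).
Restrict δ ≤ 7 so that |z − 7| < 7 forces z > 0, and then √z + √7 > √7.
Hence |√z − √7| < |z − 7|/√7, which is < ϵ once |z − 7| < √7·ϵ.
Take δ = min(7, √7·ϵ). If 0 < |z − 7| < δ then z > 0 and |√z − √7| < |z − 7|/√7 < ϵ.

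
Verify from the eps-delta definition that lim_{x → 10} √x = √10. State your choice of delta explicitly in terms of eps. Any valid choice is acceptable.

Suppose eps > 0. We want delta > 0 such that 0 < |x − 10| < delta implies |√x − √10| < eps.
Multiplying by the conjugate, |√x − √10| = |x − 10|/(√x + √10).
Restrict delta ≤ 10 so that |x − 10| < 10 forces x > 0, and then √x + √10 > √10.
Hence |√x − √10| < |x − 10|/√10, which is < eps once |x − 10| < √10·eps.
Take delta = min(10, √10·eps). If 0 < |x − 10| < delta then x > 0 and |√x − √10| < |x − 10|/√10 < eps.

delta = min(10, √10·eps)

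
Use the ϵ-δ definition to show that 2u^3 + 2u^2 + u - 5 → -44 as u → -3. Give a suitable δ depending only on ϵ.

δ = min(2, ϵ/83)

Let ϵ > 0 be given. We want δ > 0 such that 0 < |u + 3| < δ implies |(2u^3 + 2u^2 + u - 5) + 44| < ϵ.
(2u^3 + 2u^2 + u - 5) + 44 = 2u^3 + 2u^2 + u + 39 = (u + 3)(2u^2 - 4u + 13).
So |(2u^3 + 2u^2 + u - 5) + 44| = |u + 3|·|2u^2 - 4u + 13|.
Require δ ≤ 2. Then |u + 3| < 2 gives |u| < 5, and by the triangle inequality |2u^2 - 4u + 13| ≤ 2·5^2 + 4·5 + 13 = 83.
Hence |(2u^3 + 2u^2 + u - 5) + 44| ≤ 83|u + 3| < ϵ provided |u + 3| < ϵ/83.
Choosing δ = min(2, ϵ/83) ensures both conditions, hence |(2u^3 + 2u^2 + u - 5) + 44| < ϵ.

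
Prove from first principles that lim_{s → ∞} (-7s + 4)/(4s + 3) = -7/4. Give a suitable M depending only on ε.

M = (37/16)/ε

Suppose ε > 0. We seek M > 0 such that s > M implies |(-7s + 4)/(4s + 3) + 7/4| < ε.
(-7s + 4)/(4s + 3) + 7/4 = (4(-7s + 4) − (-7)(4s + 3)) / (4(4s + 3)) = 37/(4(4s + 3)).
For s > 0 we have 4s + 3 > 4s, so |(-7s + 4)/(4s + 3) + 7/4| = 37/(4(4s + 3)) < 37/(4·4s) = (37/16)/s.
Thus |(-7s + 4)/(4s + 3) + 7/4| < ε whenever s > (37/16)/ε.
Take M = (37/16)/ε. If s > M then |(-7s + 4)/(4s + 3) + 7/4| < (37/16)/s < ε.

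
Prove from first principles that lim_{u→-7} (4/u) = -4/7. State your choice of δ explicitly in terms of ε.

Suppose ε > 0. We seek δ > 0 such that 0 < |u + 7| < δ implies |4/u + 4/7| < ε.
|4/u + 4/7| = 4·|-7 − u|/(7·|u|) = 4|u + 7|/(7|u|).
Restrict δ ≤ 7/2. Then |u + 7| < 7/2 gives |u| > 7/2, so 7|u| > 49/2.
Then |4/u + 4/7| < 4|u + 7|/(49/2), which is < ε when |u + 7| < (49/8)ε.
Take δ = min(7/2, (49/8)ε). Then 0 < |u + 7| < δ gives both |u + 7| < 7/2 and |u + 7| < (49/8)ε, so |4/u + 4/7| < ε.

δ = min(7/2, (49/8)ε)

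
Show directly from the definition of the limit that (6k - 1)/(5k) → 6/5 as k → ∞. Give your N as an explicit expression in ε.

Fix ε > 0. For k ≥ 1, |(6k - 1)/(5k) − (6/5)| = |-5|/(5(5k)) = 5/(5(5k)).
Since 5k ≥ 5k for k ≥ 1, this is ≤ 5/(5·5k) = (1/5)/k.
So |(6k - 1)/(5k) − (6/5)| < ε whenever k > (1/5)/ε.
Take N = (1/5)/ε. If k > N then |(6k - 1)/(5k) − (6/5)| ≤ (1/5)/k < ε.

N = (1/5)/ε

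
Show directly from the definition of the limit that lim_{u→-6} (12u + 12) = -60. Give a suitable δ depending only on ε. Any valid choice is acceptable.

Let ε > 0 be given. We need δ > 0 so that 0 < |u + 6| < δ implies |(12u + 12) + 60| < ε.
|(12u + 12) + 60| = |12u + 72| = 12|u + 6|.
Thus it suffices that |u + 6| < ε/12.
Take δ = ε/12. If 0 < |u + 6| < δ then |(12u + 12) + 60| = 12|u + 6| < 12·(ε/12) = ε.

δ = ε/12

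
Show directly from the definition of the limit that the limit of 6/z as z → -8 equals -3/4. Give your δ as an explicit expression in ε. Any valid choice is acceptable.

Fix ε > 0. We seek δ > 0 such that 0 < |z + 8| < δ implies |6/z + 3/4| < ε.
|6/z + 3/4| = 6·|-8 − z|/(8·|z|) = 6|z + 8|/(8|z|).
Require δ ≤ 4 so that |z| > 8 − 4 = 4, hence 8|z| > 32.
Then |6/z + 3/4| < 6|z + 8|/32, which is < ε when |z + 8| < (16/3)ε.
Take δ = min(4, (16/3)ε). Then 0 < |z + 8| < δ gives both |z + 8| < 4 and |z + 8| < (16/3)ε, so |6/z + 3/4| < ε.

δ = min(4, (16/3)ε)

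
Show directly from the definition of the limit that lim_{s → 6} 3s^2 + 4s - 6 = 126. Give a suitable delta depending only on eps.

Let eps > 0. We want delta > 0 such that 0 < |s − 6| < delta implies |(3s^2 + 4s - 6) − 126| < eps.
(3s^2 + 4s - 6) − 126 = 3s^2 + 4s - 132 = (s − 6)(3s + 22).
So |(3s^2 + 4s - 6) − 126| = |s − 6|·|3s + 22|.
Assume first that |s − 6| < 1, so |s| < 7. Then |3s + 22| ≤ 3·7 + 22 = 43.
Hence |(3s^2 + 4s - 6) − 126| ≤ 43|s − 6| < eps provided |s − 6| < eps/43.
Choosing delta = min(1, eps/43) ensures both conditions, hence |(3s^2 + 4s - 6) − 126| < eps.

delta = min(1, eps/43)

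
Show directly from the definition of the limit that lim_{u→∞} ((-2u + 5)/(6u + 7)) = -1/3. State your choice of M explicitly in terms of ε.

M = (11/9)/ε

Let ε > 0 be given. We seek M > 0 such that u > M implies |(-2u + 5)/(6u + 7) + 1/3| < ε.
(-2u + 5)/(6u + 7) + 1/3 = (6(-2u + 5) − (-2)(6u + 7)) / (6(6u + 7)) = 44/(6(6u + 7)).
For u > 0 we have 6u + 7 > 6u, so |(-2u + 5)/(6u + 7) + 1/3| = 44/(6(6u + 7)) < 44/(6·6u) = (11/9)/u.
Thus |(-2u + 5)/(6u + 7) + 1/3| < ε whenever u > (11/9)/ε.
Take M = (11/9)/ε. If u > M then |(-2u + 5)/(6u + 7) + 1/3| < (11/9)/u < ε.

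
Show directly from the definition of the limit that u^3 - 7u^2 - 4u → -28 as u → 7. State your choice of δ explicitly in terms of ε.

Suppose ε > 0. We want δ > 0 such that 0 < |u − 7| < δ implies |(u^3 - 7u^2 - 4u) + 28| < ε.
(u^3 - 7u^2 - 4u) + 28 = u^3 - 7u^2 - 4u + 28 = (u − 7)(u^2 - 4).
So |(u^3 - 7u^2 - 4u) + 28| = |u − 7|·|u^2 - 4|.
Require δ ≤ 1. Then |u − 7| < 1 gives |u| < 8, and by the triangle inequality |u^2 - 4| ≤ 8^2 + 4 = 68.
Hence |(u^3 - 7u^2 - 4u) + 28| ≤ 68|u − 7| < ε provided |u − 7| < ε/68.
Choosing δ = min(1, ε/68) ensures both conditions, hence |(u^3 - 7u^2 - 4u) + 28| < ε.

δ = min(1, ε/68)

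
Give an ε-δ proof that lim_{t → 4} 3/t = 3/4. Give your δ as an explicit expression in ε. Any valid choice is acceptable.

δ = min(2, (8/3)ε)

Let ε > 0 be given. We seek δ > 0 such that 0 < |t − 4| < δ implies |3/t − (3/4)| < ε.
|3/t − (3/4)| = 3·|4 − t|/(4·|t|) = 3|t − 4|/(4|t|).
Restrict δ ≤ 2. Then |t − 4| < 2 gives |t| > 2, so 4|t| > 8.
Then |3/t − (3/4)| < 3|t − 4|/8, which is < ε when |t − 4| < (8/3)ε.
Take δ = min(2, (8/3)ε). Then 0 < |t − 4| < δ gives both |t − 4| < 2 and |t − 4| < (8/3)ε, so |3/t − (3/4)| < ε.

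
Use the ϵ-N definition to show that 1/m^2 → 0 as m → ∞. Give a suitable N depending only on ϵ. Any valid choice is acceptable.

Let ϵ > 0. For m ≥ 1, |1/m^2 − 0| = 1/m^2.
1/m^2 < ϵ ⇔ m^2 > 1/ϵ ⇔ m > (1/ϵ)^{1/2}.
Take N = (1/ϵ)^{1/2}. Then m > N implies 1/m^2 < ϵ.

N = (1/ϵ)^{1/2}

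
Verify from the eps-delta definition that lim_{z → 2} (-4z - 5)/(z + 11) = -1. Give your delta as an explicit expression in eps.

Let eps > 0. We want delta > 0 with 0 < |z − 2| < delta ⇒ |(-4z - 5)/(z + 11) + 1| < eps.
Combining over a common denominator, (-4z - 5)/(z + 11) + 1 = [(-4z - 5)·13 − (-13)·(z + 11)] / [13·(z + 11)] = -39(z − 2) / (13(z + 11)).
So |(-4z - 5)/(z + 11) + 1| = 39|z − 2| / (13·|z + 11|).
Restrict delta ≤ 13/2. Then |z − 2| < 13/2 gives |z + 11| = |(z − 2) + 13| ≥ 13 − 13/2 = 13/2.
Hence |(-4z - 5)/(z + 11) + 1| < 39|z − 2|/(13·(13/2)) = (6/13)|z − 2|, which is < eps once |z − 2| < (13/6)eps.
Take delta = min(13/2, (13/6)eps). Then 0 < |z − 2| < delta forces both bounds, so |(-4z - 5)/(z + 11) + 1| < eps.

delta = min(13/2, (13/6)eps)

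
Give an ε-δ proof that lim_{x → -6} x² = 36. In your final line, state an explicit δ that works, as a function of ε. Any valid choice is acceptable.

δ = min(2, ε/14)

Let ε > 0 be given. We seek δ > 0 with 0 < |x + 6| < δ ⇒ |x² − 36| < ε.
Factor: x² − 36 = (x + 6)(x - 6), so |x² − 36| = |x + 6|·|x - 6|.
Impose δ ≤ 2 so that |x| < 8; then |x - 6| ≤ 14.
Hence |x² − 36| ≤ 14|x + 6|, which is < ε once |x + 6| < ε/14.
Take δ = min(2, ε/14). If 0 < |x + 6| < δ then both bounds hold and |x² − 36| ≤ 14|x + 6| < 14·(ε/14) = ε.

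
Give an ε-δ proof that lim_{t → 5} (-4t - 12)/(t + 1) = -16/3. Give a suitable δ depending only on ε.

Let ε > 0 be given. We want δ > 0 with 0 < |t − 5| < δ ⇒ |(-4t - 12)/(t + 1) + 16/3| < ε.
Combining over a common denominator, (-4t - 12)/(t + 1) + 16/3 = [(-4t - 12)·6 − (-32)·(t + 1)] / [6·(t + 1)] = 8(t − 5) / (6(t + 1)).
So |(-4t - 12)/(t + 1) + 16/3| = 8|t − 5| / (6·|t + 1|).
Require δ ≤ 3, so |t + 1| ≥ |6| − |t − 5| > 6 − 3 = 3.
Hence |(-4t - 12)/(t + 1) + 16/3| < 8|t − 5|/(6·3) = (4/9)|t − 5|, which is < ε once |t − 5| < (9/4)ε.
Take δ = min(3, (9/4)ε). Then 0 < |t − 5| < δ forces both bounds, so |(-4t - 12)/(t + 1) + 16/3| < ε.

δ = min(3, (9/4)ε)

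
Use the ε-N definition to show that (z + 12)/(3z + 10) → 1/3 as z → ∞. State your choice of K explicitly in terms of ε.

K = (26/9)/ε

Suppose ε > 0. We seek K > 0 such that z > K implies |(z + 12)/(3z + 10) − (1/3)| < ε.
(z + 12)/(3z + 10) − (1/3) = (3(z + 12) − (3z + 10)) / (3(3z + 10)) = 26/(3(3z + 10)).
For z > 0 we have 3z + 10 > 3z, so |(z + 12)/(3z + 10) − (1/3)| = 26/(3(3z + 10)) < 26/(3·3z) = (26/9)/z.
Thus |(z + 12)/(3z + 10) − (1/3)| < ε whenever z > (26/9)/ε.
Take K = (26/9)/ε. If z > K then |(z + 12)/(3z + 10) − (1/3)| < (26/9)/z < ε.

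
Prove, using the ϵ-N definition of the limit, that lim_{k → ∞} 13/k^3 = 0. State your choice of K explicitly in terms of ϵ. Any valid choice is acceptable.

Suppose ϵ > 0. For k ≥ 1, |13/k^3 − 0| = 13/k^3.
13/k^3 < ϵ ⇔ k^3 > 13/ϵ ⇔ k > (13/ϵ)^{1/3}.
Take K = (13/ϵ)^{1/3}. Then k > K implies 13/k^3 < ϵ.

K = (13/ϵ)^{1/3}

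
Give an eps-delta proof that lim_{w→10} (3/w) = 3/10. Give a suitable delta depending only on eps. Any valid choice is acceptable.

delta = min(5, (50/3)eps)

Fix eps > 0. We seek delta > 0 such that 0 < |w − 10| < delta implies |3/w − (3/10)| < eps.
|3/w − (3/10)| = 3·|10 − w|/(10·|w|) = 3|w − 10|/(10|w|).
Restrict delta ≤ 5. Then |w − 10| < 5 gives |w| > 5, so 10|w| > 50.
Then |3/w − (3/10)| < 3|w − 10|/50, which is < eps when |w − 10| < (50/3)eps.
Take delta = min(5, (50/3)eps). Then 0 < |w − 10| < delta gives both |w − 10| < 5 and |w − 10| < (50/3)eps, so |3/w − (3/10)| < eps.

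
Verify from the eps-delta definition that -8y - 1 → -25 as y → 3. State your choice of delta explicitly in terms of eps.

delta = eps/8

Fix eps > 0. We need delta > 0 so that 0 < |y − 3| < delta implies |(-8y - 1) + 25| < eps.
|(-8y - 1) + 25| = |-8y + 24| = 8|y − 3|.
Thus it suffices that |y − 3| < eps/8.
Take delta = eps/8. If 0 < |y − 3| < delta then |(-8y - 1) + 25| = 8|y − 3| < 8·(eps/8) = eps.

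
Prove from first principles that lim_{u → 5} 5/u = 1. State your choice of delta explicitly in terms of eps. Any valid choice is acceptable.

Suppose eps > 0. We seek delta > 0 such that 0 < |u − 5| < delta implies |5/u − 1| < eps.
|5/u − 1| = 5·|5 − u|/(5·|u|) = 5|u − 5|/(5|u|).
Restrict delta ≤ 5/2. Then |u − 5| < 5/2 gives |u| > 5/2, so 5|u| > 25/2.
Then |5/u − 1| < 5|u − 5|/(25/2), which is < eps when |u − 5| < (5/2)eps.
Take delta = min(5/2, (5/2)eps). Then 0 < |u − 5| < delta gives both |u − 5| < 5/2 and |u − 5| < (5/2)eps, so |5/u − 1| < eps.

delta = min(5/2, (5/2)eps)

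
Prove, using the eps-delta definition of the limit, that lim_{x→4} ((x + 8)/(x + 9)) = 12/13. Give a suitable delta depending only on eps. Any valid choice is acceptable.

Let eps > 0. We want delta > 0 with 0 < |x − 4| < delta ⇒ |(x + 8)/(x + 9) − (12/13)| < eps.
Combining over a common denominator, (x + 8)/(x + 9) − (12/13) = [(x + 8)·13 − 12·(x + 9)] / [13·(x + 9)] = 1(x − 4) / (13(x + 9)).
So |(x + 8)/(x + 9) − (12/13)| = |x − 4| / (13·|x + 9|).
Restrict delta ≤ 13/2. Then |x − 4| < 13/2 gives |x + 9| = |(x − 4) + 13| ≥ 13 − 13/2 = 13/2.
Hence |(x + 8)/(x + 9) − (12/13)| < |x − 4|/(13·(13/2)) = (2/169)|x − 4|, which is < eps once |x − 4| < (169/2)eps.
Take delta = min(13/2, (169/2)eps). Then 0 < |x − 4| < delta forces both bounds, so |(x + 8)/(x + 9) − (12/13)| < eps.

delta = min(13/2, (169/2)eps)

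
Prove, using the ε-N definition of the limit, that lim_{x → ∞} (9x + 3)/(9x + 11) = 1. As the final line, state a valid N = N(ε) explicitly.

N = (8/9)/ε

Fix ε > 0. We seek N > 0 such that x > N implies |(9x + 3)/(9x + 11) − 1| < ε.
(9x + 3)/(9x + 11) − 1 = (9(9x + 3) − 9(9x + 11)) / (9(9x + 11)) = -72/(9(9x + 11)).
For x > 0 we have 9x + 11 > 9x, so |(9x + 3)/(9x + 11) − 1| = 72/(9(9x + 11)) < 72/(9·9x) = (8/9)/x.
Thus |(9x + 3)/(9x + 11) − 1| < ε whenever x > (8/9)/ε.
Take N = (8/9)/ε. If x > N then |(9x + 3)/(9x + 11) − 1| < (8/9)/x < ε.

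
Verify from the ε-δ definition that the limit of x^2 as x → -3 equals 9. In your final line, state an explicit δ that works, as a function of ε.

Fix ε > 0. We seek δ > 0 with 0 < |x + 3| < δ ⇒ |x^2 − 9| < ε.
Factor: x^2 − 9 = (x + 3)(x - 3), so |x^2 − 9| = |x + 3|·|x - 3|.
Restrict δ ≤ 1. Then |x + 3| < 1 gives |x| < 4, so by the triangle inequality |x - 3| ≤ 4 + 3 = 7.
Hence |x^2 − 9| ≤ 7|x + 3|, which is < ε once |x + 3| < ε/7.
Take δ = min(1, ε/7). If 0 < |x + 3| < δ then both bounds hold and |x^2 − 9| ≤ 7|x + 3| < 7·(ε/7) = ε.

δ = min(1, ε/7)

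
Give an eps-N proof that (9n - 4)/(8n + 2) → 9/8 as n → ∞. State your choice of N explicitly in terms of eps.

N = (25/32)/eps

Let eps > 0. For n ≥ 1, |(9n - 4)/(8n + 2) − (9/8)| = |-50|/(8(8n + 2)) = 50/(8(8n + 2)).
Since 8n + 2 ≥ 8n for n ≥ 1, this is ≤ 50/(8·8n) = (25/32)/n.
So |(9n - 4)/(8n + 2) − (9/8)| < eps whenever n > (25/32)/eps.
Take N = (25/32)/eps. If n > N then |(9n - 4)/(8n + 2) − (9/8)| ≤ (25/32)/n < eps.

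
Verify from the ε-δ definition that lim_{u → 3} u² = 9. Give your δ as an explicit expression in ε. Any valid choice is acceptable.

Let ε > 0 be given. We seek δ > 0 with 0 < |u − 3| < δ ⇒ |u² − 9| < ε.
Factor: u² − 9 = (u − 3)(u + 3), so |u² − 9| = |u − 3|·|u + 3|.
Impose δ ≤ 2 so that |u| < 5; then |u + 3| ≤ 8.
Hence |u² − 9| ≤ 8|u − 3|, which is < ε once |u − 3| < ε/8.
Take δ = min(2, ε/8). If 0 < |u − 3| < δ then both bounds hold and |u² − 9| ≤ 8|u − 3| < 8·(ε/8) = ε.

δ = min(2, ε/8)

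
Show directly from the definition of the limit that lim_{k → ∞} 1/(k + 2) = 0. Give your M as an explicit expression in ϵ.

Fix ϵ > 0. For k ≥ 1, |1/(k + 2) − 0| = 1/(k + 2) ≤ 1/k.
We need 1/k < ϵ, i.e. k > 1/ϵ.
Take M = 1/ϵ. If k > M then |1/(k + 2)| ≤ 1/k < ϵ.

M = 1/ϵ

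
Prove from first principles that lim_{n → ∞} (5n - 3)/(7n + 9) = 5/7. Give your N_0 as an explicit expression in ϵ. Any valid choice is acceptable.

N_0 = (66/49)/ϵ

Fix ϵ > 0. For n ≥ 1, |(5n - 3)/(7n + 9) − (5/7)| = |-66|/(7(7n + 9)) = 66/(7(7n + 9)).
Since 7n + 9 ≥ 7n for n ≥ 1, this is ≤ 66/(7·7n) = (66/49)/n.
So |(5n - 3)/(7n + 9) − (5/7)| < ϵ whenever n > (66/49)/ϵ.
Take N_0 = (66/49)/ϵ. If n > N_0 then |(5n - 3)/(7n + 9) − (5/7)| ≤ (66/49)/n < ϵ.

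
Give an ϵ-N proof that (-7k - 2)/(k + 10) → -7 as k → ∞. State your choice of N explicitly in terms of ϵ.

N = 68/ϵ

Suppose ϵ > 0. For k ≥ 1, |(-7k - 2)/(k + 10) + 7| = |68|/((k + 10)) = 68/((k + 10)).
Since k + 10 ≥ k for k ≥ 1, this is ≤ 68/(k) = 68/k.
So |(-7k - 2)/(k + 10) + 7| < ϵ whenever k > 68/ϵ.
Take N = 68/ϵ. If k > N then |(-7k - 2)/(k + 10) + 7| ≤ 68/k < ϵ.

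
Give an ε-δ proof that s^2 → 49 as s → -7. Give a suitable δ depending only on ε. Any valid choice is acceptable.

δ = min(1, ε/15)

Suppose ε > 0. We seek δ > 0 with 0 < |s + 7| < δ ⇒ |s^2 − 49| < ε.
Factor: s^2 − 49 = (s + 7)(s - 7), so |s^2 − 49| = |s + 7|·|s - 7|.
Impose δ ≤ 1 so that |s| < 8; then |s - 7| ≤ 15.
Hence |s^2 − 49| ≤ 15|s + 7|, which is < ε once |s + 7| < ε/15.
Take δ = min(1, ε/15). If 0 < |s + 7| < δ then both bounds hold and |s^2 − 49| ≤ 15|s + 7| < 15·(ε/15) = ε.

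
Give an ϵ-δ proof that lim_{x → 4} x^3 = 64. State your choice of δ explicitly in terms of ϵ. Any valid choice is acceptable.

Suppose ϵ > 0. We seek δ > 0 with 0 < |x − 4| < δ ⇒ |x^3 − 64| < ϵ.
Factor: x^3 − 64 = (x − 4)(x^2 + 4x + 16), so |x^3 − 64| = |x − 4|·|x^2 + 4x + 16|.
Impose δ ≤ 2 so that |x| < 6; then |x^2 + 4x + 16| ≤ 76.
Hence |x^3 − 64| ≤ 76|x − 4|, which is < ϵ once |x − 4| < ϵ/76.
Take δ = min(2, ϵ/76). If 0 < |x − 4| < δ then both bounds hold and |x^3 − 64| ≤ 76|x − 4| < 76·(ϵ/76) = ϵ.

δ = min(2, ϵ/76)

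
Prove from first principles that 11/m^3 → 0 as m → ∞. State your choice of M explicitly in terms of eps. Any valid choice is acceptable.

M = (11/eps)^{1/3}

Let eps > 0. For m ≥ 1, |11/m^3 − 0| = 11/m^3.
11/m^3 < eps ⇔ m^3 > 11/eps ⇔ m > (11/eps)^{1/3}.
Take M = (11/eps)^{1/3}. Then m > M implies 11/m^3 < eps.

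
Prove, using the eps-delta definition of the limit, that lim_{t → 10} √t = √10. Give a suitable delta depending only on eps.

delta = min(10, √10·eps)

Suppose eps > 0. We want delta > 0 such that 0 < |t − 10| < delta implies |√t − √10| < eps.
Multiplying by the conjugate, |√t − √10| = |t − 10|/(√t + √10).
Restrict delta ≤ 10 so that |t − 10| < 10 forces t > 0, and then √t + √10 > √10.
Hence |√t − √10| < |t − 10|/√10, which is < eps once |t − 10| < √10·eps.
Take delta = min(10, √10·eps). If 0 < |t − 10| < delta then t > 0 and |√t − √10| < |t − 10|/√10 < eps.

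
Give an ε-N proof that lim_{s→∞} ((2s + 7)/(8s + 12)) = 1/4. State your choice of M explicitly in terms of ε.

Let ε > 0 be given. We seek M > 0 such that s > M implies |(2s + 7)/(8s + 12) − (1/4)| < ε.
(2s + 7)/(8s + 12) − (1/4) = (8(2s + 7) − 2(8s + 12)) / (8(8s + 12)) = 32/(8(8s + 12)).
For s > 0 we have 8s + 12 > 8s, so |(2s + 7)/(8s + 12) − (1/4)| = 32/(8(8s + 12)) < 32/(8·8s) = (1/2)/s.
Thus |(2s + 7)/(8s + 12) − (1/4)| < ε whenever s > (1/2)/ε.
Take M = (1/2)/ε. If s > M then |(2s + 7)/(8s + 12) − (1/4)| < (1/2)/s < ε.

M = (1/2)/ε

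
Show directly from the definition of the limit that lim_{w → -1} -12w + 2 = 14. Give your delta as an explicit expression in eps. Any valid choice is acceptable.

Fix eps > 0. We need delta > 0 so that 0 < |w + 1| < delta implies |(-12w + 2) − 14| < eps.
Since (-12w + 2) − 14 = -12(w + 1), we have |(-12w + 2) − 14| = 12|w + 1|.
So 12|w + 1| < eps exactly when |w + 1| < eps/12.
Take delta = eps/12. If 0 < |w + 1| < delta then |(-12w + 2) − 14| = 12|w + 1| < 12·(eps/12) = eps.

delta = eps/12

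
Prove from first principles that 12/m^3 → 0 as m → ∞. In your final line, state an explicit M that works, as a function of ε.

M = (12/ε)^{1/3}

Let ε > 0. For m ≥ 1, |12/m^3 − 0| = 12/m^3.
12/m^3 < ε ⇔ m^3 > 12/ε ⇔ m > (12/ε)^{1/3}.
Take M = (12/ε)^{1/3}. Then m > M implies 12/m^3 < ε.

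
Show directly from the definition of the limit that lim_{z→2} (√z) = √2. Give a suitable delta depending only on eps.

delta = min(2, √2·eps)

Fix eps > 0. We want delta > 0 such that 0 < |z − 2| < delta implies |√z − √2| < eps.
Rationalise: √z − √2 = (z − 2)/(√z + √2), so |√z − √2| = |z − 2|/(√z + √2).
Restrict delta ≤ 2 so that |z − 2| < 2 forces z > 0, and then √z + √2 > √2.
Hence |√z − √2| < |z − 2|/√2, which is < eps once |z − 2| < √2·eps.
Take delta = min(2, √2·eps). If 0 < |z − 2| < delta then z > 0 and |√z − √2| < |z − 2|/√2 < eps.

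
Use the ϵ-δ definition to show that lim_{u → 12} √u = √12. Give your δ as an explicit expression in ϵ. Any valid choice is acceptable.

Fix ϵ > 0. We want δ > 0 such that 0 < |u − 12| < δ implies |√u − √12| < ϵ.
Multiplying by the conjugate, |√u − √12| = |u − 12|/(√u + √12).
Restrict δ ≤ 12 so that |u − 12| < 12 forces u > 0, and then √u + √12 > √12.
Hence |√u − √12| < |u − 12|/√12, which is < ϵ once |u − 12| < √12·ϵ.
Take δ = min(12, √12·ϵ). If 0 < |u − 12| < δ then u > 0 and |√u − √12| < |u − 12|/√12 < ϵ.

δ = min(12, √12·ϵ)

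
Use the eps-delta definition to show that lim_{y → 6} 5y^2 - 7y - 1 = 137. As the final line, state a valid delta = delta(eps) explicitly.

delta = min(1, eps/58)

Fix eps > 0. We want delta > 0 such that 0 < |y − 6| < delta implies |(5y^2 - 7y - 1) − 137| < eps.
(5y^2 - 7y - 1) − 137 = 5y^2 - 7y - 138 = (y − 6)(5y + 23).
So |(5y^2 - 7y - 1) − 137| = |y − 6|·|5y + 23|.
Require delta ≤ 1. Then |y − 6| < 1 gives |y| < 7, and by the triangle inequality |5y + 23| ≤ 5·7 + 23 = 58.
Hence |(5y^2 - 7y - 1) − 137| ≤ 58|y − 6| < eps provided |y − 6| < eps/58.
Choosing delta = min(1, eps/58) ensures both conditions, hence |(5y^2 - 7y - 1) − 137| < eps.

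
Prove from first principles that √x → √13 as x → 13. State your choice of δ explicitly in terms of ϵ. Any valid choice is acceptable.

Suppose ϵ > 0. We want δ > 0 such that 0 < |x − 13| < δ implies |√x − √13| < ϵ.
Rationalise: √x − √13 = (x − 13)/(√x + √13), so |√x − √13| = |x − 13|/(√x + √13).
Restrict δ ≤ 13 so that |x − 13| < 13 forces x > 0, and then √x + √13 > √13.
Hence |√x − √13| < |x − 13|/√13, which is < ϵ once |x − 13| < √13·ϵ.
Take δ = min(13, √13·ϵ). If 0 < |x − 13| < δ then x > 0 and |√x − √13| < |x − 13|/√13 < ϵ.

δ = min(13, √13·ϵ)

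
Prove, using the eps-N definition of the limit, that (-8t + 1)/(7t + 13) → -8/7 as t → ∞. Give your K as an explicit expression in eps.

Let eps > 0 be given. We seek K > 0 such that t > K implies |(-8t + 1)/(7t + 13) + 8/7| < eps.
(-8t + 1)/(7t + 13) + 8/7 = (7(-8t + 1) − (-8)(7t + 13)) / (7(7t + 13)) = 111/(7(7t + 13)).
For t > 0 we have 7t + 13 > 7t, so |(-8t + 1)/(7t + 13) + 8/7| = 111/(7(7t + 13)) < 111/(7·7t) = (111/49)/t.
Thus |(-8t + 1)/(7t + 13) + 8/7| < eps whenever t > (111/49)/eps.
Take K = (111/49)/eps. If t > K then |(-8t + 1)/(7t + 13) + 8/7| < (111/49)/t < eps.

K = (111/49)/eps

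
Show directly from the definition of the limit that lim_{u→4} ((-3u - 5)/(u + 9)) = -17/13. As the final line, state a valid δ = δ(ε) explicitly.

δ = min(13/2, (169/44)ε)

Let ε > 0. We want δ > 0 with 0 < |u − 4| < δ ⇒ |(-3u - 5)/(u + 9) + 17/13| < ε.
Combining over a common denominator, (-3u - 5)/(u + 9) + 17/13 = [(-3u - 5)·13 − (-17)·(u + 9)] / [13·(u + 9)] = -22(u − 4) / (13(u + 9)).
So |(-3u - 5)/(u + 9) + 17/13| = 22|u − 4| / (13·|u + 9|).
Require δ ≤ 13/2, so |u + 9| ≥ |13| − |u − 4| > 13 − 13/2 = 13/2.
Hence |(-3u - 5)/(u + 9) + 17/13| < 22|u − 4|/(13·(13/2)) = (44/169)|u − 4|, which is < ε once |u − 4| < (169/44)ε.
Take δ = min(13/2, (169/44)ε). Then 0 < |u − 4| < δ forces both bounds, so |(-3u - 5)/(u + 9) + 17/13| < ε.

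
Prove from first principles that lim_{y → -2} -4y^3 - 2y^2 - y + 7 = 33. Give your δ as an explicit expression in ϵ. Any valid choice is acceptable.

δ = min(1, ϵ/67)

Fix ϵ > 0. We want δ > 0 such that 0 < |y + 2| < δ implies |(-4y^3 - 2y^2 - y + 7) − 33| < ϵ.
(-4y^3 - 2y^2 - y + 7) − 33 = -4y^3 - 2y^2 - y - 26 = (y + 2)(-4y^2 + 6y - 13).
So |(-4y^3 - 2y^2 - y + 7) − 33| = |y + 2|·|-4y^2 + 6y - 13|.
Assume first that |y + 2| < 1, so |y| < 3. Then |-4y^2 + 6y - 13| ≤ 4·3^2 + 6·3 + 13 = 67.
Hence |(-4y^3 - 2y^2 - y + 7) − 33| ≤ 67|y + 2| < ϵ provided |y + 2| < ϵ/67.
Take δ = min(1, ϵ/67). Then 0 < |y + 2| < δ gives both |y + 2| < 1 and |y + 2| < ϵ/67, so |(-4y^3 - 2y^2 - y + 7) − 33| < ϵ.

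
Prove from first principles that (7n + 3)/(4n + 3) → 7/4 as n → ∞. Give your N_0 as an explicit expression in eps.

N_0 = (9/16)/eps

Suppose eps > 0. For n ≥ 1, |(7n + 3)/(4n + 3) − (7/4)| = |-9|/(4(4n + 3)) = 9/(4(4n + 3)).
Since 4n + 3 ≥ 4n for n ≥ 1, this is ≤ 9/(4·4n) = (9/16)/n.
So |(7n + 3)/(4n + 3) − (7/4)| < eps whenever n > (9/16)/eps.
Take N_0 = (9/16)/eps. If n > N_0 then |(7n + 3)/(4n + 3) − (7/4)| ≤ (9/16)/n < eps.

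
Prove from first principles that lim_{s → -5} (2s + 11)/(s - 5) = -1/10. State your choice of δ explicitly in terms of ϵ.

Fix ϵ > 0. We want δ > 0 with 0 < |s + 5| < δ ⇒ |(2s + 11)/(s - 5) + 1/10| < ϵ.
Combining over a common denominator, (2s + 11)/(s - 5) + 1/10 = [(2s + 11)·(-10) − 1·(s - 5)] / [(-10)·(s - 5)] = -21(s + 5) / ((-10)(s - 5)).
So |(2s + 11)/(s - 5) + 1/10| = 21|s + 5| / (10·|s − 5|).
Require δ ≤ 5, so |s − 5| ≥ |-10| − |s + 5| > 10 − 5 = 5.
Hence |(2s + 11)/(s - 5) + 1/10| < 21|s + 5|/(10·5) = (21/50)|s + 5|, which is < ϵ once |s + 5| < (50/21)ϵ.
Take δ = min(5, (50/21)ϵ). Then 0 < |s + 5| < δ forces both bounds, so |(2s + 11)/(s - 5) + 1/10| < ϵ.

δ = min(5, (50/21)ϵ)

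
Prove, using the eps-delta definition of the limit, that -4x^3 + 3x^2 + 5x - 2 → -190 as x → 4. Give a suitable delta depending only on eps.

Suppose eps > 0. We want delta > 0 such that 0 < |x − 4| < delta implies |(-4x^3 + 3x^2 + 5x - 2) + 190| < eps.
(-4x^3 + 3x^2 + 5x - 2) + 190 = -4x^3 + 3x^2 + 5x + 188 = (x − 4)(-4x^2 - 13x - 47).
So |(-4x^3 + 3x^2 + 5x - 2) + 190| = |x − 4|·|-4x^2 - 13x - 47|.
Require delta ≤ 1. Then |x − 4| < 1 gives |x| < 5, and by the triangle inequality |-4x^2 - 13x - 47| ≤ 4·5^2 + 13·5 + 47 = 212.
Hence |(-4x^3 + 3x^2 + 5x - 2) + 190| ≤ 212|x − 4| < eps provided |x − 4| < eps/212.
Take delta = min(1, eps/212). Then 0 < |x − 4| < delta gives both |x − 4| < 1 and |x − 4| < eps/212, so |(-4x^3 + 3x^2 + 5x - 2) + 190| < eps.

delta = min(1, eps/212)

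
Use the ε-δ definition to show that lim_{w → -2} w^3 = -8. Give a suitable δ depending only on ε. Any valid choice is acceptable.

δ = min(2, ε/28)

Let ε > 0. We seek δ > 0 with 0 < |w + 2| < δ ⇒ |w^3 + 8| < ε.
Factor: w^3 + 8 = (w + 2)(w^2 - 2w + 4), so |w^3 + 8| = |w + 2|·|w^2 - 2w + 4|.
Impose δ ≤ 2 so that |w| < 4; then |w^2 - 2w + 4| ≤ 28.
Hence |w^3 + 8| ≤ 28|w + 2|, which is < ε once |w + 2| < ε/28.
Take δ = min(2, ε/28). If 0 < |w + 2| < δ then both bounds hold and |w^3 + 8| ≤ 28|w + 2| < 28·(ε/28) = ε.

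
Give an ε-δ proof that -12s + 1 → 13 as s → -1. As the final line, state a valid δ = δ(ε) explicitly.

δ = ε/12

Let ε > 0. We need δ > 0 so that 0 < |s + 1| < δ implies |(-12s + 1) − 13| < ε.
Since (-12s + 1) − 13 = -12(s + 1), we have |(-12s + 1) − 13| = 12|s + 1|.
So 12|s + 1| < ε exactly when |s + 1| < ε/12.
Choosing δ = ε/12 gives |(-12s + 1) − 13| = 12|s + 1| < ε whenever |s + 1| < δ.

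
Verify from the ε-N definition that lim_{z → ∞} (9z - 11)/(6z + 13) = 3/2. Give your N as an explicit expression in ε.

N = (61/12)/ε

Let ε > 0 be given. We seek N > 0 such that z > N implies |(9z - 11)/(6z + 13) − (3/2)| < ε.
(9z - 11)/(6z + 13) − (3/2) = (6(9z - 11) − 9(6z + 13)) / (6(6z + 13)) = -183/(6(6z + 13)).
For z > 0 we have 6z + 13 > 6z, so |(9z - 11)/(6z + 13) − (3/2)| = 183/(6(6z + 13)) < 183/(6·6z) = (61/12)/z.
Thus |(9z - 11)/(6z + 13) − (3/2)| < ε whenever z > (61/12)/ε.
Take N = (61/12)/ε. If z > N then |(9z - 11)/(6z + 13) − (3/2)| < (61/12)/z < ε.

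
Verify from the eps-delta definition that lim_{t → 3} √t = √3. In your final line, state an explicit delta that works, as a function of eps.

delta = min(3, √3·eps)

Suppose eps > 0. We want delta > 0 such that 0 < |t − 3| < delta implies |√t − √3| < eps.
Rationalise: √t − √3 = (t − 3)/(√t + √3), so |√t − √3| = |t − 3|/(√t + √3).
Restrict delta ≤ 3 so that |t − 3| < 3 forces t > 0, and then √t + √3 > √3.
Hence |√t − √3| < |t − 3|/√3, which is < eps once |t − 3| < √3·eps.
Take delta = min(3, √3·eps). If 0 < |t − 3| < delta then t > 0 and |√t − √3| < |t − 3|/√3 < eps.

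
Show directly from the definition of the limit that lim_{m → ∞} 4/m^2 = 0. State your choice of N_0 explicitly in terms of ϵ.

N_0 = (4/ϵ)^{1/2}

Fix ϵ > 0. For m ≥ 1, |4/m^2 − 0| = 4/m^2.
4/m^2 < ϵ ⇔ m^2 > 4/ϵ ⇔ m > (4/ϵ)^{1/2}.
Take N_0 = (4/ϵ)^{1/2}. Then m > N_0 implies 4/m^2 < ϵ.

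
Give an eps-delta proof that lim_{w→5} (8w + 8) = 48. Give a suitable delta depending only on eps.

Let eps > 0 be given. We need delta > 0 so that 0 < |w − 5| < delta implies |(8w + 8) − 48| < eps.
|(8w + 8) − 48| = |8w - 40| = 8|w − 5|.
So 8|w − 5| < eps exactly when |w − 5| < eps/8.
Choosing delta = eps/8 gives |(8w + 8) − 48| = 8|w − 5| < eps whenever |w − 5| < delta.

delta = eps/8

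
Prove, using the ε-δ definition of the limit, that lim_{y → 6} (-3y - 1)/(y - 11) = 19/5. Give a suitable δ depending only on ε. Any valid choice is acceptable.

Let ε > 0. We want δ > 0 with 0 < |y − 6| < δ ⇒ |(-3y - 1)/(y - 11) − (19/5)| < ε.
Combining over a common denominator, (-3y - 1)/(y - 11) − (19/5) = [(-3y - 1)·(-5) − (-19)·(y - 11)] / [(-5)·(y - 11)] = 34(y − 6) / ((-5)(y - 11)).
So |(-3y - 1)/(y - 11) − (19/5)| = 34|y − 6| / (5·|y − 11|).
Restrict δ ≤ 5/2. Then |y − 6| < 5/2 gives |y − 11| = |(y − 6) + (-5)| ≥ 5 − 5/2 = 5/2.
Hence |(-3y - 1)/(y - 11) − (19/5)| < 34|y − 6|/(5·(5/2)) = (68/25)|y − 6|, which is < ε once |y − 6| < (25/68)ε.
Take δ = min(5/2, (25/68)ε). Then 0 < |y − 6| < δ forces both bounds, so |(-3y - 1)/(y - 11) − (19/5)| < ε.

δ = min(5/2, (25/68)ε)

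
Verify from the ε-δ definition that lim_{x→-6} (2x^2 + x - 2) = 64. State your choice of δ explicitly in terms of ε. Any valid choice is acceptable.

δ = min(2, ε/27)

Let ε > 0 be given. We want δ > 0 such that 0 < |x + 6| < δ implies |(2x^2 + x - 2) − 64| < ε.
(2x^2 + x - 2) − 64 = 2x^2 + x - 66 = (x + 6)(2x - 11).
So |(2x^2 + x - 2) − 64| = |x + 6|·|2x - 11|.
Assume first that |x + 6| < 2, so |x| < 8. Then |2x - 11| ≤ 2·8 + 11 = 27.
Hence |(2x^2 + x - 2) − 64| ≤ 27|x + 6| < ε provided |x + 6| < ε/27.
Take δ = min(2, ε/27). Then 0 < |x + 6| < δ gives both |x + 6| < 2 and |x + 6| < ε/27, so |(2x^2 + x - 2) − 64| < ε.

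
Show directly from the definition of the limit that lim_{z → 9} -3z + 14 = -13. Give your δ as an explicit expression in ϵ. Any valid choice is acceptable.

δ = ϵ/3

Fix ϵ > 0. We need δ > 0 so that 0 < |z − 9| < δ implies |(-3z + 14) + 13| < ϵ.
Since (-3z + 14) + 13 = -3(z − 9), we have |(-3z + 14) + 13| = 3|z − 9|.
Thus it suffices that |z − 9| < ϵ/3.
Choosing δ = ϵ/3 gives |(-3z + 14) + 13| = 3|z − 9| < ϵ whenever |z − 9| < δ.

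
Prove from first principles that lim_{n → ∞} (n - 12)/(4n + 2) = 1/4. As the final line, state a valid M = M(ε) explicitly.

Let ε > 0. For n ≥ 1, |(n - 12)/(4n + 2) − (1/4)| = |-50|/(4(4n + 2)) = 50/(4(4n + 2)).
Since 4n + 2 ≥ 4n for n ≥ 1, this is ≤ 50/(4·4n) = (25/8)/n.
So |(n - 12)/(4n + 2) − (1/4)| < ε whenever n > (25/8)/ε.
Take M = (25/8)/ε. If n > M then |(n - 12)/(4n + 2) − (1/4)| ≤ (25/8)/n < ε.

M = (25/8)/ε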